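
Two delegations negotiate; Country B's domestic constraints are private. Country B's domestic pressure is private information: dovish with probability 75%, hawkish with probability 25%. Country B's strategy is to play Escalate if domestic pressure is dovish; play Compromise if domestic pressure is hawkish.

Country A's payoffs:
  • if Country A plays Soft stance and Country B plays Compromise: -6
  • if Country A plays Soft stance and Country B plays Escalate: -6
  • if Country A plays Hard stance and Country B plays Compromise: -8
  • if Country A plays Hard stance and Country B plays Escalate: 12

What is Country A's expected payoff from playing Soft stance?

-6

E[Soft stance] = 0.75·(-6) + 0.25·(-6) = (-4.5) + (-1.5) = -6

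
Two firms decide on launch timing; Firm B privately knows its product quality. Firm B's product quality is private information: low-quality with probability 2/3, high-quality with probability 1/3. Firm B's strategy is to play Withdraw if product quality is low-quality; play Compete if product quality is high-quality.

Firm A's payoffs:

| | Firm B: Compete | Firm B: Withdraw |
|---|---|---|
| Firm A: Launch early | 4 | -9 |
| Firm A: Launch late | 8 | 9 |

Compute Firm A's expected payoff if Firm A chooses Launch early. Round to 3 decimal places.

-4.667

E[Launch early] = 2/3·(-9) + 1/3·4 = (-6) + 4/3 = -14/3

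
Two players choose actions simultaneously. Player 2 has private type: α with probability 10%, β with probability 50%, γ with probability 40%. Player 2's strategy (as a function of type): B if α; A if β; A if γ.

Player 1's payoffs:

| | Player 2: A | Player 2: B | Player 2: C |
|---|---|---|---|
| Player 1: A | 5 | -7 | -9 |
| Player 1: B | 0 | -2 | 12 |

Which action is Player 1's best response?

Compute Player 1's expected payoff for each action, taking the expectation over Player 2's type.
E[A] = 0.1·(-7) + 0.5·(5) + 0.4·(5) = 3.8
E[B] = 0.1·(-2) + 0.5·(0) + 0.4·(0) = -0.2
Best response: A (3.8 is the largest).

A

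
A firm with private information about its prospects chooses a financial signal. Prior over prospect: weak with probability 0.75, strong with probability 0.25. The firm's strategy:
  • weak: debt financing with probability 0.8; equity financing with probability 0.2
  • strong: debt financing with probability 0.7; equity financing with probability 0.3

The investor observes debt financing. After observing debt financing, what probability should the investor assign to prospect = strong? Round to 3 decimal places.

P(debt financing) = 0.75·0.8 + 0.25·0.7 = 0.775
P(strong | debt financing) = (0.25·0.7) / 0.775 = 0.175 / 0.775 = 0.225806

0.226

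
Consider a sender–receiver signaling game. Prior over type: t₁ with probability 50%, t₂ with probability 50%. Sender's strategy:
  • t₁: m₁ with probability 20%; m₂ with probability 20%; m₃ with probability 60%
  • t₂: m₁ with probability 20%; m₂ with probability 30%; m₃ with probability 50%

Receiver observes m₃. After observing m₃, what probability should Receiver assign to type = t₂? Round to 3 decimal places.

0.455

P(m₃) = 0.5·0.6 + 0.5·0.5 = 0.55
P(t₂ | m₃) = (0.5·0.5) / 0.55 = 0.25 / 0.55 = 0.454545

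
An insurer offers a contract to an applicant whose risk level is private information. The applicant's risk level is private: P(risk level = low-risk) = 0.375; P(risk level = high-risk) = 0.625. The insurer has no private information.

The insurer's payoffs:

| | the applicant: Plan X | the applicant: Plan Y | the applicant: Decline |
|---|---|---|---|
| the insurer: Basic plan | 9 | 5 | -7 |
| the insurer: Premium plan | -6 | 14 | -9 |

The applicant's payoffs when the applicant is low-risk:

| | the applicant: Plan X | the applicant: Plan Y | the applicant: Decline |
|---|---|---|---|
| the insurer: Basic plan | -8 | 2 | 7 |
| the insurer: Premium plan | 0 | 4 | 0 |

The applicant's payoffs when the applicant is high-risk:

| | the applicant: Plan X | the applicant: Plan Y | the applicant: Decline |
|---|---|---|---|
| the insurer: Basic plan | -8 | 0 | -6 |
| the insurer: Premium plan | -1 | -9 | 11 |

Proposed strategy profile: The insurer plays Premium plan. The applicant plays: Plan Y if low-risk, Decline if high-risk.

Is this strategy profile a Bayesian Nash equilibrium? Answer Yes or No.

Yes

The insurer plays Premium plan: E[Premium plan] = 0.375·(14) + 0.625·(-9) = -0.375; E[Basic plan] = -2.5. Best-responding. ✓
The applicant (risk level low-risk), facing Premium plan: Plan X gives 0, Plan Y gives 4, Decline gives 0. Proposed Plan Y is best. ✓
The applicant (risk level high-risk), facing Premium plan: Plan X gives -1, Plan Y gives -9, Decline gives 11. Proposed Decline is best. ✓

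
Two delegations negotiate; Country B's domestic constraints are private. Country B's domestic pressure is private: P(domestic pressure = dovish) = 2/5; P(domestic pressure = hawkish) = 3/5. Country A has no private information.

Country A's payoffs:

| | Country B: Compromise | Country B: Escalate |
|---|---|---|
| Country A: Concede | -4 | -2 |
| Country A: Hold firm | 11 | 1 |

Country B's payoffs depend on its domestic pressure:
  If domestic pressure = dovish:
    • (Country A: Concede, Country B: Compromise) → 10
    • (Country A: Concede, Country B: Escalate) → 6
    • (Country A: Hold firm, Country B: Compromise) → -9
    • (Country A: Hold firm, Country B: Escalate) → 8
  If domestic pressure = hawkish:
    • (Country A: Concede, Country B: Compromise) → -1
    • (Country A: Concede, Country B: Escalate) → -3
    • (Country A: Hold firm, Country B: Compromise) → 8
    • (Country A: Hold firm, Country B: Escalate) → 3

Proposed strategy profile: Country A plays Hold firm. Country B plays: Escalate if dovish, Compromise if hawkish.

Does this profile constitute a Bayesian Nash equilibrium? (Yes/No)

Yes

Country A plays Hold firm: E[Hold firm] = 2/5·(1) + 3/5·(11) = 7; E[Concede] = -16/5. Best-responding. ✓
Country B (domestic pressure dovish), facing Hold firm: Compromise gives -9, Escalate gives 8. Proposed Escalate is best. ✓
Country B (domestic pressure hawkish), facing Hold firm: Compromise gives 8, Escalate gives 3. Proposed Compromise is best. ✓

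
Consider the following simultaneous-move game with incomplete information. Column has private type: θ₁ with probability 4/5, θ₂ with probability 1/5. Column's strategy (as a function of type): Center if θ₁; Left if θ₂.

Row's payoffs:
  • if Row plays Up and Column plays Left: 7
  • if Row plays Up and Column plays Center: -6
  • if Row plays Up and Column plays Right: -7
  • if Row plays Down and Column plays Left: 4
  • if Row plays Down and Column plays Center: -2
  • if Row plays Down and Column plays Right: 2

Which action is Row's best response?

Compute Row's expected payoff for each action, taking the expectation over Column's type.
E[Up] = 4/5·(-6) + 1/5·(7) = -17/5
E[Down] = 4/5·(-2) + 1/5·(4) = -4/5
Best response: Down (-4/5 is the largest).

Down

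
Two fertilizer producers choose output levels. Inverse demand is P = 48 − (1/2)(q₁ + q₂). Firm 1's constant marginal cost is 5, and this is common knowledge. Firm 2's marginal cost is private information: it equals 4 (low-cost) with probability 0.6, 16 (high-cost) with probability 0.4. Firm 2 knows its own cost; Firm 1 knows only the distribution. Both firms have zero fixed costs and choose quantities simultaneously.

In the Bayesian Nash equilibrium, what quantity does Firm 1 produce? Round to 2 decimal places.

31.20

Firm 2 with cost c maximizes (48 − (1/2)(q₁+q₂) − c)·q₂, giving q₂(c) = (48 − c − (1/2)q₁).
E[c₂] = 0.6·4 + 0.4·16 = 8.8
Firm 1's FOC against E[q₂] yields q₁ = (48 − 2·5 + E[c₂])/(3/2) = (48 − 10 + 8.8)/(3/2) = 31.2.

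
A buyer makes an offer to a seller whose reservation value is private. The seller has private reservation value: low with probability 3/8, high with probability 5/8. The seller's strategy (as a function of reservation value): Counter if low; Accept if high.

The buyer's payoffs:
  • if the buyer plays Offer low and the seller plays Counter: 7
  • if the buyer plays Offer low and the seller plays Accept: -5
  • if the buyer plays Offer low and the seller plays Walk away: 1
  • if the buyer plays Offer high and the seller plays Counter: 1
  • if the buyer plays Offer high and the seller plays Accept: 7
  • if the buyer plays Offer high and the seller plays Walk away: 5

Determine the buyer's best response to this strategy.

E[Offer low] = 3/8·(7) + 5/8·(-5) = -1/2
E[Offer high] = 3/8·(1) + 5/8·(7) = 19/4
Best response: Offer high (19/4 is the largest).

Offer high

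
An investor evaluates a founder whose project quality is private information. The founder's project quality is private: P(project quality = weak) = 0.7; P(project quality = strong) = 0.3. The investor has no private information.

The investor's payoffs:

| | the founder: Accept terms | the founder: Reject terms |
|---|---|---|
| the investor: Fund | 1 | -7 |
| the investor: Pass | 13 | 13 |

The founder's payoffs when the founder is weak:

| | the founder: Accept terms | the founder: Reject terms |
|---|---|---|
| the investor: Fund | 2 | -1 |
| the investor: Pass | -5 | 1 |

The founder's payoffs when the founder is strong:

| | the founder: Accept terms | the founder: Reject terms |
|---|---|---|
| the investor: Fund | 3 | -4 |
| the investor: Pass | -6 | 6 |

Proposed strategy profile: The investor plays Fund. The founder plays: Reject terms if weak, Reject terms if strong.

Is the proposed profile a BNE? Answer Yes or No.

The investor plays Fund: E[Fund] = 0.7·(-7) + 0.3·(-7) = -7; E[Pass] = 13. Not best-responding. ✗
The founder (project quality weak), facing Fund: Accept terms gives 2, Reject terms gives -1. Proposed Reject terms is not best — profitable deviation exists. ✗
The founder (project quality strong), facing Fund: Accept terms gives 3, Reject terms gives -4. Proposed Reject terms is not best — profitable deviation exists. ✗

No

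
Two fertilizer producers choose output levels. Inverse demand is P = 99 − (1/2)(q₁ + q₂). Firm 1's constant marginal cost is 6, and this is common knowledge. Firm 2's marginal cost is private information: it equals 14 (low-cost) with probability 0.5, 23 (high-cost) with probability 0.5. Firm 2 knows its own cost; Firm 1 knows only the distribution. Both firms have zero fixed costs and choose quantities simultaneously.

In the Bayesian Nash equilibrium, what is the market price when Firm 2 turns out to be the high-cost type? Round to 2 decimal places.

43.42

Type-c best response for Firm 2: q₂(c) = (99 − c) − q₁/2.
Firm 1 maximizes expected profit; its first-order condition is 99 − q₁ − (1/2)E[q₂] − 6 = 0.
Substituting E[q₂] and solving: E[c₂] = 18.5, so q₁ = (99 − 2·6 + 18.5)/(3/2) = 70.3333.
q₂(high-cost) = 40.8333, so P = 99 − (1/2)·(70.3333 + 40.8333) = 43.4167.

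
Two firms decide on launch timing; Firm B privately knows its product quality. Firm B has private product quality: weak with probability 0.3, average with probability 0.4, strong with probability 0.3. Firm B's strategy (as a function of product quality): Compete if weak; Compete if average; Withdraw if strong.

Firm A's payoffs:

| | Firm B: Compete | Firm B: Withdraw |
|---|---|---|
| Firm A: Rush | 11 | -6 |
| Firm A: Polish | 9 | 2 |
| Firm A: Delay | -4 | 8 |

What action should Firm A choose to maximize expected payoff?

Compute Firm A's expected payoff for each action, taking the expectation over Firm B's type.
E[Rush] = 0.3·(11) + 0.4·(11) + 0.3·(-6) = 5.9
E[Polish] = 0.3·(9) + 0.4·(9) + 0.3·(2) = 6.9
E[Delay] = 0.3·(-4) + 0.4·(-4) + 0.3·(8) = -0.4
Best response: Polish (6.9 is the largest).

Polish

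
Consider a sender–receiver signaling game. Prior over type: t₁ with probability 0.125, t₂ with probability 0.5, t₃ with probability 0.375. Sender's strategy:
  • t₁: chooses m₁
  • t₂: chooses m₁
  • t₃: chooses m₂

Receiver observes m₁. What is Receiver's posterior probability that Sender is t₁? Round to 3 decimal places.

0.200

P(m₁) = 0.125·1 + 0.5·1 + 0.375·0 = 0.625
P(t₁ | m₁) = (0.125·1) / 0.625 = 0.125 / 0.625 = 0.2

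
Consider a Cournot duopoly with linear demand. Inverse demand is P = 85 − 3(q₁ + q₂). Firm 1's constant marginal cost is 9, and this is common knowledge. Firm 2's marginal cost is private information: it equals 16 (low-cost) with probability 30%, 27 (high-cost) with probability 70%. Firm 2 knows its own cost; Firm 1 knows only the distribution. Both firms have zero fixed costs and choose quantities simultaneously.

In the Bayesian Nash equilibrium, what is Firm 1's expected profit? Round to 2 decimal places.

Each type of Firm 2 best-responds to q₁; Firm 1 best-responds to the expected q₂ over Firm 2's types.
Firm 2 with cost c maximizes (85 − 3(q₁+q₂) − c)·q₂, giving q₂(c) = (85 − c − 3q₁)/6.
E[c₂] = 0.3·16 + 0.7·27 = 23.7
Firm 1's FOC against E[q₂] yields q₁ = (85 − 2·9 + E[c₂])/9 = (85 − 18 + 23.7)/9 = 10.0778.
E[P] = 85 − 3·(q₁ + E[q₂]) = 39.2333; Firm 1's expected profit = (E[P] − 9)·q₁ = (39.2333 − 9)·10.0778 = 304.685.

304.68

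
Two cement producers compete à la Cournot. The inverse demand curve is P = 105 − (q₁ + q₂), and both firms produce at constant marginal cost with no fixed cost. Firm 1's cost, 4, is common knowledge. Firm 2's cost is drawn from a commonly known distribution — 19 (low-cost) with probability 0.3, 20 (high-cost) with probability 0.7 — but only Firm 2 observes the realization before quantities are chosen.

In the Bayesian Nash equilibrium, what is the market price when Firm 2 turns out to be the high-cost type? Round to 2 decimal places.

Type-c best response for Firm 2: q₂(c) = (105 − c)/2 − q₁/2.
Firm 1 maximizes expected profit; its first-order condition is 105 − 2q₁ − E[q₂] − 4 = 0.
Substituting E[q₂] and solving: E[c₂] = 19.7, so q₁ = (105 − 2·4 + 19.7)/3 = 38.9.
q₂(high-cost) = 23.05, so P = 105 − (38.9 + 23.05) = 43.05.

43.05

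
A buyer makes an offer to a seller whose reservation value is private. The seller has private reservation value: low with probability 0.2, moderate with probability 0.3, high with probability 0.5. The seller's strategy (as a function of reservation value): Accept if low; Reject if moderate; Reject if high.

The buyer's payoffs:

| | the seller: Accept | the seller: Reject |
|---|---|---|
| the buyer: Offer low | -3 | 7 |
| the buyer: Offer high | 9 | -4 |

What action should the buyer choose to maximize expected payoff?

E[Offer low] = 0.2·(-3) + 0.3·(7) + 0.5·(7) = 5
E[Offer high] = 0.2·(9) + 0.3·(-4) + 0.5·(-4) = -1.4
Best response: Offer low (5 is the largest).

Offer low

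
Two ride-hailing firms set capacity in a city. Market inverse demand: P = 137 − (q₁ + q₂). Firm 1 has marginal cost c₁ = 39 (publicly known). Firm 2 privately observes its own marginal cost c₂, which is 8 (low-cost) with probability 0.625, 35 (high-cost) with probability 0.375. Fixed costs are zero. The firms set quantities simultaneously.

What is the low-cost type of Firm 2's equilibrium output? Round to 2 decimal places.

51.65

Type-c best response for Firm 2: q₂(c) = (137 − c)/2 − q₁/2.
Firm 1 maximizes expected profit; its first-order condition is 137 − 2q₁ − E[q₂] − 39 = 0.
Substituting E[q₂] and solving: E[c₂] = 18.125, so q₁ = (137 − 2·39 + 18.125)/3 = 25.7083.
q₂(low-cost) = (137 − 8 − 25.7083)/2 = 51.6458.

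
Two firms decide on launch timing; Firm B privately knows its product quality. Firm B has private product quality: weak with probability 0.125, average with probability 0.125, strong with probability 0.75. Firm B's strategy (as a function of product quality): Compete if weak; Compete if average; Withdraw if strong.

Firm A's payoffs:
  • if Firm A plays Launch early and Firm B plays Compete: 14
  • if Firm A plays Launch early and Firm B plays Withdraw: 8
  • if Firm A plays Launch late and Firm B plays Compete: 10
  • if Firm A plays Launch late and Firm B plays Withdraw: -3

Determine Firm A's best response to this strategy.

Launch early

E[Launch early] = 0.125·(14) + 0.125·(14) + 0.75·(8) = 9.5
E[Launch late] = 0.125·(10) + 0.125·(10) + 0.75·(-3) = 0.25
Best response: Launch early (9.5 is the largest).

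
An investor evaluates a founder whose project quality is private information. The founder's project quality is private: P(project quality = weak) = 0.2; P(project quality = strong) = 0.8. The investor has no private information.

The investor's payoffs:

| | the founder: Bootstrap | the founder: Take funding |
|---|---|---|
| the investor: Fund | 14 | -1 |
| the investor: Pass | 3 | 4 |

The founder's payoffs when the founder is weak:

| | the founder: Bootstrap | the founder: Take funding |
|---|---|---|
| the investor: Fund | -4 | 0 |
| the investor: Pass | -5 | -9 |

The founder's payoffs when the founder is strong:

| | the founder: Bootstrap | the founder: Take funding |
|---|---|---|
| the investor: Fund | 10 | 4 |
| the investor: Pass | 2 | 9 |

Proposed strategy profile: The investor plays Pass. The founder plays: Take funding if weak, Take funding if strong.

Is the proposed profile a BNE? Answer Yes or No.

No

The investor plays Pass: E[Pass] = 0.2·(4) + 0.8·(4) = 4; E[Fund] = -1. Best-responding. ✓
The founder (project quality weak), facing Pass: Bootstrap gives -5, Take funding gives -9. Proposed Take funding is not best — profitable deviation exists. ✗
The founder (project quality strong), facing Pass: Bootstrap gives 2, Take funding gives 9. Proposed Take funding is best. ✓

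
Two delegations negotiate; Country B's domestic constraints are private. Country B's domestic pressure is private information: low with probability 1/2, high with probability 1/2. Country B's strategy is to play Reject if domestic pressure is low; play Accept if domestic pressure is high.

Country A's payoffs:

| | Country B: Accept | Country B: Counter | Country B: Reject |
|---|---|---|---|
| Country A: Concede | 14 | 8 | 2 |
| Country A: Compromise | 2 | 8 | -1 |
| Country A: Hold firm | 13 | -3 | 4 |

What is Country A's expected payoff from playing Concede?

8

E[Concede] = 1/2·2 + 1/2·14 = 1 + 7 = 8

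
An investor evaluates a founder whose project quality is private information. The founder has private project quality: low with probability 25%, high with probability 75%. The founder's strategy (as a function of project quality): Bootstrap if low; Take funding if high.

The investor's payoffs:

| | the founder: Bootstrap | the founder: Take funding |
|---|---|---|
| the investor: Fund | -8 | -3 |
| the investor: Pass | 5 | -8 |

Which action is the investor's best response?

E[Fund] = 0.25·(-8) + 0.75·(-3) = -4.25
E[Pass] = 0.25·(5) + 0.75·(-8) = -4.75
Best response: Fund (-4.25 is the largest).

Fund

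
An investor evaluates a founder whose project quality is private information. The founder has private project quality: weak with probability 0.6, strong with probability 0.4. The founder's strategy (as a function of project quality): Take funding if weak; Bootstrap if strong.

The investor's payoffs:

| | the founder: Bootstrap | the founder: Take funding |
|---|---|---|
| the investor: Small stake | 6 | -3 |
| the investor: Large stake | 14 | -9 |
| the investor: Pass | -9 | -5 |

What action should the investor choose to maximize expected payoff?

E[Small stake] = 0.6·(-3) + 0.4·(6) = 0.6
E[Large stake] = 0.6·(-9) + 0.4·(14) = 0.2
E[Pass] = 0.6·(-5) + 0.4·(-9) = -6.6
Best response: Small stake (0.6 is the largest).

Small stake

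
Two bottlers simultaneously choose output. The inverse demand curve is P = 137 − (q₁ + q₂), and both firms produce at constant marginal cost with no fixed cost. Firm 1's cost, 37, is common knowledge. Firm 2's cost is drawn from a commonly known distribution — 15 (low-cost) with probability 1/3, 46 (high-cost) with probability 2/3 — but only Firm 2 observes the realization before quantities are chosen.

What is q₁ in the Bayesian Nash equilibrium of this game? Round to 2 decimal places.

32.89

Type-c best response for Firm 2: q₂(c) = (137 − c)/2 − q₁/2.
Firm 1 maximizes expected profit; its first-order condition is 137 − 2q₁ − E[q₂] − 37 = 0.
Substituting E[q₂] and solving: E[c₂] = 35.6667, so q₁ = (137 − 2·37 + 35.6667)/3 = 32.8889.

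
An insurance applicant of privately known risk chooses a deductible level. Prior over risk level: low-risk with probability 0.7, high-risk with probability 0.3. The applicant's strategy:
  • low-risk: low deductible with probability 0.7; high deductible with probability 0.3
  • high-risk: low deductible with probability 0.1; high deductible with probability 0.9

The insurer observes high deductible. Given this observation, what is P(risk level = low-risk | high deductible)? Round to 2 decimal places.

P(high deductible) = 0.7·0.3 + 0.3·0.9 = 0.48
P(low-risk | high deductible) = (0.7·0.3) / 0.48 = 0.21 / 0.48 = 0.4375

0.44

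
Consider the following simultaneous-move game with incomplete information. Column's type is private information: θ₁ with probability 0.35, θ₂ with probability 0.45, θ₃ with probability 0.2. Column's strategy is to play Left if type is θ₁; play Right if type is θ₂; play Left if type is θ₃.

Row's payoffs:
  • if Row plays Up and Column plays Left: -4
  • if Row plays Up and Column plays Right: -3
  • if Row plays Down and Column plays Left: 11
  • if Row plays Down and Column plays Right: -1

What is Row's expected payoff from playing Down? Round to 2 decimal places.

5.60

Take the expectation over Column's type, weighting each type's action by its prior probability.
E[Down] = 0.35·11 + 0.45·(-1) + 0.2·11 = 3.85 + (-0.45) + 2.2 = 5.6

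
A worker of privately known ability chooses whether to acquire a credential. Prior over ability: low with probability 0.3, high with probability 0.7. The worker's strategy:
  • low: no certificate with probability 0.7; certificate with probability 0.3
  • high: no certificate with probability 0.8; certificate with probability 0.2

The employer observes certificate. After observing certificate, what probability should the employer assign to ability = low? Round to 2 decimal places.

0.39

P(certificate) = 0.3·0.3 + 0.7·0.2 = 0.23
P(low | certificate) = (0.3·0.3) / 0.23 = 0.09 / 0.23 = 0.391304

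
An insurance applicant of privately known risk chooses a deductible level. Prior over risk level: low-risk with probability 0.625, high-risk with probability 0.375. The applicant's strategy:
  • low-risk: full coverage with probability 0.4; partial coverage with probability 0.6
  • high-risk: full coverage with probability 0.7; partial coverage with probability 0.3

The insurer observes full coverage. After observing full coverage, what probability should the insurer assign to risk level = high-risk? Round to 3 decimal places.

Apply Bayes' rule using the sender's strategy as the likelihood.
P(full coverage) = 0.625·0.4 + 0.375·0.7 = 0.5125
P(high-risk | full coverage) = (0.375·0.7) / 0.5125 = 0.2625 / 0.5125 = 0.512195

0.512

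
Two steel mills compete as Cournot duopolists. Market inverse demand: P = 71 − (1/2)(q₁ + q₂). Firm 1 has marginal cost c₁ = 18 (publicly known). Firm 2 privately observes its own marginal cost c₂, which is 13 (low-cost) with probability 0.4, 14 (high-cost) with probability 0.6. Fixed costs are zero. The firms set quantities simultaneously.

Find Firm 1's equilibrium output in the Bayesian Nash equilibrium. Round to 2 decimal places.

Type-c best response for Firm 2: q₂(c) = (71 − c) − q₁/2.
Firm 1 maximizes expected profit; its first-order condition is 71 − q₁ − (1/2)E[q₂] − 18 = 0.
Substituting E[q₂] and solving: E[c₂] = 13.6, so q₁ = (71 − 2·18 + 13.6)/(3/2) = 32.4.

32.40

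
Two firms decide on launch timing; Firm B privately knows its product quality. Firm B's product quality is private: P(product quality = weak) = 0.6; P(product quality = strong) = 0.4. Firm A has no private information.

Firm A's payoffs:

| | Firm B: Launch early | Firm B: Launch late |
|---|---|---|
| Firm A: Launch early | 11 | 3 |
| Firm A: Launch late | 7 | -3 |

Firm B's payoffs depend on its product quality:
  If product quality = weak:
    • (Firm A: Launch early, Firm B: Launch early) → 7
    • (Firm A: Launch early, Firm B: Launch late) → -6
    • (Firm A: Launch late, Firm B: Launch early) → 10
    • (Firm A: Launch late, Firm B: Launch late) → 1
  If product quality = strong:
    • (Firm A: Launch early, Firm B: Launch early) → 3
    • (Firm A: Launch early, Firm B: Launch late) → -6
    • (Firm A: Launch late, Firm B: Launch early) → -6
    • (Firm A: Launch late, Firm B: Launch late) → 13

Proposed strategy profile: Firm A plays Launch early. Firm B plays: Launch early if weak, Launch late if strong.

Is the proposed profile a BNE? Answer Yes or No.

Firm A plays Launch early: E[Launch early] = 0.6·(11) + 0.4·(3) = 7.8; E[Launch late] = 3. Best-responding. ✓
Firm B (product quality weak), facing Launch early: Launch early gives 7, Launch late gives -6. Proposed Launch early is best. ✓
Firm B (product quality strong), facing Launch early: Launch early gives 3, Launch late gives -6. Proposed Launch late is not best — profitable deviation exists. ✗

No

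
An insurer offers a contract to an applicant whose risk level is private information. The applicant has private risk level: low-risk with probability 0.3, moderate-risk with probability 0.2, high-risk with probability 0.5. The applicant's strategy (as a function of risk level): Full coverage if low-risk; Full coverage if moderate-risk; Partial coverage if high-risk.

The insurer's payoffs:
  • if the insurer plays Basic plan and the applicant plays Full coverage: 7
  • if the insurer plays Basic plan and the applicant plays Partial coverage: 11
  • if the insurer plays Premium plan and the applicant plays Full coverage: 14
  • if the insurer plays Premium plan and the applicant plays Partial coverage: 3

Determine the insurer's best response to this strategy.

Basic plan

E[Basic plan] = 0.3·(7) + 0.2·(7) + 0.5·(11) = 9
E[Premium plan] = 0.3·(14) + 0.2·(14) + 0.5·(3) = 8.5
Best response: Basic plan (9 is the largest).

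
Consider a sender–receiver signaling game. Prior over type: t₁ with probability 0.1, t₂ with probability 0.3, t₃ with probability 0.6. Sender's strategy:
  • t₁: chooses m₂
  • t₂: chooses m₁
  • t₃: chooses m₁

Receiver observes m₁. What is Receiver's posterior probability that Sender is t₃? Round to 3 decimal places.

0.667

P(m₁) = 0.1·0 + 0.3·1 + 0.6·1 = 0.9
P(t₃ | m₁) = (0.6·1) / 0.9 = 0.6 / 0.9 = 0.666667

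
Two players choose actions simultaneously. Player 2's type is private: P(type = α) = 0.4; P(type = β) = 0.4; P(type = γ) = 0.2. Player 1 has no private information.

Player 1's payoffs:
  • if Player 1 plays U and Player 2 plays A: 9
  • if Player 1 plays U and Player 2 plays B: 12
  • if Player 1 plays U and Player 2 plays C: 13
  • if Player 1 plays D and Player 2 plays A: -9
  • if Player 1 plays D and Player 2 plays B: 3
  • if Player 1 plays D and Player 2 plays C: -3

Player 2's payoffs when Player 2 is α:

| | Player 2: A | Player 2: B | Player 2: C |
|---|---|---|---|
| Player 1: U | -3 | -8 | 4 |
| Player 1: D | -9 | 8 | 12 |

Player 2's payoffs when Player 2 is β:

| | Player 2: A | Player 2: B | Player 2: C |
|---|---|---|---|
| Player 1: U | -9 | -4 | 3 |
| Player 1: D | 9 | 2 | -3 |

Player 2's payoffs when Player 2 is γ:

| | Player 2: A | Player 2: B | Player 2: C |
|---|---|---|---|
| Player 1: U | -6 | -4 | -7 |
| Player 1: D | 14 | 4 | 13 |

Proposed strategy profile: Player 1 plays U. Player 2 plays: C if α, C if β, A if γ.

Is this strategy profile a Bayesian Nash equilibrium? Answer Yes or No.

No

A profile is a BNE iff every type of every player is best-responding given beliefs about the other side.
Player 1 plays U: E[U] = 0.4·(13) + 0.4·(13) + 0.2·(9) = 12.2; E[D] = -4.2. Best-responding. ✓
Player 2 (type α), facing U: A gives -3, B gives -8, C gives 4. Proposed C is best. ✓
Player 2 (type β), facing U: A gives -9, B gives -4, C gives 3. Proposed C is best. ✓
Player 2 (type γ), facing U: A gives -6, B gives -4, C gives -7. Proposed A is not best — profitable deviation exists. ✗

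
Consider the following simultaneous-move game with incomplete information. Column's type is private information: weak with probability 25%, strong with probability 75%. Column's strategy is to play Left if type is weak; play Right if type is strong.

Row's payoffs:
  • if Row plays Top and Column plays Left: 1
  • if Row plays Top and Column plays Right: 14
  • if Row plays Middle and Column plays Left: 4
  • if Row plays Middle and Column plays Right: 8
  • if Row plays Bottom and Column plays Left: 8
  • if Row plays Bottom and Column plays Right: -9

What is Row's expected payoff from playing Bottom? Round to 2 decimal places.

-4.75

E[Bottom] = 0.25·8 + 0.75·(-9) = 2 + (-6.75) = -4.75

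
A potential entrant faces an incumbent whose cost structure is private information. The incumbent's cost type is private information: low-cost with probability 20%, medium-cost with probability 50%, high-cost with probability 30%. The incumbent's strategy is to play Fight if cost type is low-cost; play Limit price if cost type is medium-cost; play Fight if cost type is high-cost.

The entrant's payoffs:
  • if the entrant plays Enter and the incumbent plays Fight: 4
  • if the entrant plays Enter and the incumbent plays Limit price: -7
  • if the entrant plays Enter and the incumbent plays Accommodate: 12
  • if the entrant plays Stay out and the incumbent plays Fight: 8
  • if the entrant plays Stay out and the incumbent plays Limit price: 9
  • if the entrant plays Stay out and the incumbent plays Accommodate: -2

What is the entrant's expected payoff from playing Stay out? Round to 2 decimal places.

8.50

Take the expectation over the incumbent's cost type, weighting each type's action by its prior probability.
E[Stay out] = 0.2·8 + 0.5·9 + 0.3·8 = 1.6 + 4.5 + 2.4 = 8.5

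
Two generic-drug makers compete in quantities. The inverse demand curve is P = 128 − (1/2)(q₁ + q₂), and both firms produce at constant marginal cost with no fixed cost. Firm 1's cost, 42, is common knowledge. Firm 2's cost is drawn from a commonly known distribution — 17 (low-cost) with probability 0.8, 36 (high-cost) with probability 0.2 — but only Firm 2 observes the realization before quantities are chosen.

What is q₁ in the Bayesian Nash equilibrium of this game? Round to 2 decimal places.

43.20

Type-c best response for Firm 2: q₂(c) = (128 − c) − q₁/2.
Firm 1 maximizes expected profit; its first-order condition is 128 − q₁ − (1/2)E[q₂] − 42 = 0.
Substituting E[q₂] and solving: E[c₂] = 20.8, so q₁ = (128 − 2·42 + 20.8)/(3/2) = 43.2.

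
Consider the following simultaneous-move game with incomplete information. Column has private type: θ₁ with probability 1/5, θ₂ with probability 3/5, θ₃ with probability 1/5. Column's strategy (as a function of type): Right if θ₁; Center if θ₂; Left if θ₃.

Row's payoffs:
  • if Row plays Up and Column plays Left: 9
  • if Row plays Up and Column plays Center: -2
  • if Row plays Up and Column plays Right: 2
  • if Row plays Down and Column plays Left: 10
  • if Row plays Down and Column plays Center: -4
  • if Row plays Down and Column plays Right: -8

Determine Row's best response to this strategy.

Up

E[Up] = 1/5·(2) + 3/5·(-2) + 1/5·(9) = 1
E[Down] = 1/5·(-8) + 3/5·(-4) + 1/5·(10) = -2
Best response: Up (1 is the largest).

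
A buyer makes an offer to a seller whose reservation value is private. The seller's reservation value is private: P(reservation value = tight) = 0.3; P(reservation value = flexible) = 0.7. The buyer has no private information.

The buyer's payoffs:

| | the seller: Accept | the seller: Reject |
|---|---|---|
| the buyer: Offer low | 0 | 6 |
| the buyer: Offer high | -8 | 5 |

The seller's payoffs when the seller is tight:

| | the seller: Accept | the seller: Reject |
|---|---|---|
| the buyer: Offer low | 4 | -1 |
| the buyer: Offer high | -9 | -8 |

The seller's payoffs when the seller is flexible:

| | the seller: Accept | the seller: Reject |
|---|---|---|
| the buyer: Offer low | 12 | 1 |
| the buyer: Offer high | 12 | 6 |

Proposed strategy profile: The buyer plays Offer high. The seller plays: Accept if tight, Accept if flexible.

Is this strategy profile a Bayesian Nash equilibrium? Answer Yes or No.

The buyer plays Offer high: E[Offer high] = 0.3·(-8) + 0.7·(-8) = -8; E[Offer low] = 0. Not best-responding. ✗
The seller (reservation value tight), facing Offer high: Accept gives -9, Reject gives -8. Proposed Accept is not best — profitable deviation exists. ✗
The seller (reservation value flexible), facing Offer high: Accept gives 12, Reject gives 6. Proposed Accept is best. ✓

No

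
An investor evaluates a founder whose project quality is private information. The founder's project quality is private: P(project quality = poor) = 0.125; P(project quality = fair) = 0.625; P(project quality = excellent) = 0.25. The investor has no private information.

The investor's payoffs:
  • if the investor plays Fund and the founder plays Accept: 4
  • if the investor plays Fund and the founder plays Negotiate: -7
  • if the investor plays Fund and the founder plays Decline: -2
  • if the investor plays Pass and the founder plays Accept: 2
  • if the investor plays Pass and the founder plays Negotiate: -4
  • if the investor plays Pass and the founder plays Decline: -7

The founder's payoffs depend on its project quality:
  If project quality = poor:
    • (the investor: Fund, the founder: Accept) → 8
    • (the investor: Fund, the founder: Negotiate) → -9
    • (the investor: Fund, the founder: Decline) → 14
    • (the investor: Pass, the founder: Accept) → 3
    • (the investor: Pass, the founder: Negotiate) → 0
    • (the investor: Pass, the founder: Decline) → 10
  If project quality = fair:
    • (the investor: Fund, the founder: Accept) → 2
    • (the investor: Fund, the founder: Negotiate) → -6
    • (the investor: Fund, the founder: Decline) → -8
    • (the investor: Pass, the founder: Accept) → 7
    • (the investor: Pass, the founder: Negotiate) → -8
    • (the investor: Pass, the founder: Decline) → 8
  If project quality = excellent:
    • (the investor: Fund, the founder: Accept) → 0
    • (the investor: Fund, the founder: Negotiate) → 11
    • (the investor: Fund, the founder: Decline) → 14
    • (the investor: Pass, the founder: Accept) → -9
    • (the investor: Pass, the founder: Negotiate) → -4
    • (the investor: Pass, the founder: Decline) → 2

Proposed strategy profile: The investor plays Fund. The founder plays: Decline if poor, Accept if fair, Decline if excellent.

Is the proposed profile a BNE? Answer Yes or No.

The investor plays Fund: E[Fund] = 0.125·(-2) + 0.625·(4) + 0.25·(-2) = 1.75; E[Pass] = -1.375. Best-responding. ✓
The founder (project quality poor), facing Fund: Accept gives 8, Negotiate gives -9, Decline gives 14. Proposed Decline is best. ✓
The founder (project quality fair), facing Fund: Accept gives 2, Negotiate gives -6, Decline gives -8. Proposed Accept is best. ✓
The founder (project quality excellent), facing Fund: Accept gives 0, Negotiate gives 11, Decline gives 14. Proposed Decline is best. ✓

Yes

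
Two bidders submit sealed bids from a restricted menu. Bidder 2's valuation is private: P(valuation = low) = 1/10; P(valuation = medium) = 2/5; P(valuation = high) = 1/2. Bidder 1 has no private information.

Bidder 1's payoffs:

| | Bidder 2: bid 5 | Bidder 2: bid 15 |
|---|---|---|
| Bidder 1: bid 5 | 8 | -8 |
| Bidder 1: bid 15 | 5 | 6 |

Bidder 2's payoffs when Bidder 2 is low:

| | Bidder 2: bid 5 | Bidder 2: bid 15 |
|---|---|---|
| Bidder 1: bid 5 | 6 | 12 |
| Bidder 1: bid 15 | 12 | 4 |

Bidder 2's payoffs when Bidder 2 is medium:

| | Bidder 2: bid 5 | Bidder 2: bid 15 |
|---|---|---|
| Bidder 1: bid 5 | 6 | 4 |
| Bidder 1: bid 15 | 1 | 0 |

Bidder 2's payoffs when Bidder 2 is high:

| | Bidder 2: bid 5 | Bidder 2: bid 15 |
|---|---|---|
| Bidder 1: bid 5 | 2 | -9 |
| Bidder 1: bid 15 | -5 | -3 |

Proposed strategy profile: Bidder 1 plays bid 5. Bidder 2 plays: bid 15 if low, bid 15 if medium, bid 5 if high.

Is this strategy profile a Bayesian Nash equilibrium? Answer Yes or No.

No

Bidder 1 plays bid 5: E[bid 5] = 1/10·(-8) + 2/5·(-8) + 1/2·(8) = 0; E[bid 15] = 11/2. Not best-responding. ✗
Bidder 2 (valuation low), facing bid 5: bid 5 gives 6, bid 15 gives 12. Proposed bid 15 is best. ✓
Bidder 2 (valuation medium), facing bid 5: bid 5 gives 6, bid 15 gives 4. Proposed bid 15 is not best — profitable deviation exists. ✗
Bidder 2 (valuation high), facing bid 5: bid 5 gives 2, bid 15 gives -9. Proposed bid 5 is best. ✓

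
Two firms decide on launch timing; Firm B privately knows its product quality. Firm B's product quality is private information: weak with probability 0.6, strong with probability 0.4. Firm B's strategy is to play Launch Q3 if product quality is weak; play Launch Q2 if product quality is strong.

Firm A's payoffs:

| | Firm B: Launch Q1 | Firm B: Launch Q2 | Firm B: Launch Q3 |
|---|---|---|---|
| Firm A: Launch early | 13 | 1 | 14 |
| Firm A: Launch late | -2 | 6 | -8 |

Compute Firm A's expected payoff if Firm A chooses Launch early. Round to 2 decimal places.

8.80

E[Launch early] = 0.6·14 + 0.4·1 = 8.4 + 0.4 = 8.8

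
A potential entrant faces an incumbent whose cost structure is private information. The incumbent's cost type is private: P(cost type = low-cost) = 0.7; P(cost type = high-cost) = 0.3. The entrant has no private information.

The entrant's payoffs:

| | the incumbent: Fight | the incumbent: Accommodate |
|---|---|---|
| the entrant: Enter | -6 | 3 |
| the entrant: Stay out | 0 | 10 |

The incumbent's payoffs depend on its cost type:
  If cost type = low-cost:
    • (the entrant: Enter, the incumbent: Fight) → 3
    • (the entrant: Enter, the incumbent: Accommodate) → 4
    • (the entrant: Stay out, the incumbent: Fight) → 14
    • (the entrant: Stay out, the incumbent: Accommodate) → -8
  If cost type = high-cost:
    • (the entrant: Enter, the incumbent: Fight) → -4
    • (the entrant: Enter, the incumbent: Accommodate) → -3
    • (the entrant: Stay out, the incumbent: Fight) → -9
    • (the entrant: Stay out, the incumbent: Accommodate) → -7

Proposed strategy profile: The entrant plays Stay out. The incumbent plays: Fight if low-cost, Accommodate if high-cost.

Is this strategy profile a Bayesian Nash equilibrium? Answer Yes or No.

Yes

The entrant plays Stay out: E[Stay out] = 0.7·(0) + 0.3·(10) = 3; E[Enter] = -3.3. Best-responding. ✓
The incumbent (cost type low-cost), facing Stay out: Fight gives 14, Accommodate gives -8. Proposed Fight is best. ✓
The incumbent (cost type high-cost), facing Stay out: Fight gives -9, Accommodate gives -7. Proposed Accommodate is best. ✓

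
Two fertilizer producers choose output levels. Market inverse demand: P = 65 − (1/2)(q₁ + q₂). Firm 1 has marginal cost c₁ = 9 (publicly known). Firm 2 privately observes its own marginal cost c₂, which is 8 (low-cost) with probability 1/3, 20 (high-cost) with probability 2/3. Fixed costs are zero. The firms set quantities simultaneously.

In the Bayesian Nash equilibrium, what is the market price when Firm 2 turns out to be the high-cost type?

Firm 2 with cost c maximizes (65 − (1/2)(q₁+q₂) − c)·q₂, giving q₂(c) = (65 − c − (1/2)q₁).
E[c₂] = 1/3·8 + 2/3·20 = 16
Firm 1's FOC against E[q₂] yields q₁ = (65 − 2·9 + E[c₂])/(3/2) = (65 − 18 + 16)/(3/2) = 42.
q₂(high-cost) = 24, so P = 65 − (1/2)·(42 + 24) = 32.

32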